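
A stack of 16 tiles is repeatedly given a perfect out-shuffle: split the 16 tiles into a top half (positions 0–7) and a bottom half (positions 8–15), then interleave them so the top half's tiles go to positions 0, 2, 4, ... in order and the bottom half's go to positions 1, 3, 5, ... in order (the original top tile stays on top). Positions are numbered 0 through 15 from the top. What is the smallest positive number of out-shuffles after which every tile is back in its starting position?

4

The out-shuffle permutes the 16 positions with cycle lengths [1, 1, 2, 4, 4, 4].
Every tile is home exactly when every cycle has completed a whole number of laps, i.e. after lcm(1, 2, 4) = 4 out-shuffles.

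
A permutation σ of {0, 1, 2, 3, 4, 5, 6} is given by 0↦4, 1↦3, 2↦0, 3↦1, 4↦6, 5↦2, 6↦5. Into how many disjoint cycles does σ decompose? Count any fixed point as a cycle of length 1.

2

Cycle decomposition: (0 4 6 5 2) (1 3).
2 cycles.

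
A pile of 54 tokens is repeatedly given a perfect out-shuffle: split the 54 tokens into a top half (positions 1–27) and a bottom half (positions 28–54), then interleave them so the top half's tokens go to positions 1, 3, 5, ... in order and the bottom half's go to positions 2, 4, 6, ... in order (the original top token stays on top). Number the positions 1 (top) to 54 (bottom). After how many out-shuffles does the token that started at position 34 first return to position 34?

Follow position 34 under repeated out-shuffles:
34 → 14 → 27 → 53 → 52 → 50 → 46 → 38 → ... → 34 (length 52)
It first returns after 52 out-shuffles.

52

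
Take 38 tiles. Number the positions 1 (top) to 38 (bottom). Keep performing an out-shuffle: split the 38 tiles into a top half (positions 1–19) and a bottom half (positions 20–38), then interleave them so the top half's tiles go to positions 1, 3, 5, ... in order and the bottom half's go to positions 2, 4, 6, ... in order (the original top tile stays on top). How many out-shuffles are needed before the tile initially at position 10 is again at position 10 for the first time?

Follow position 10 under repeated out-shuffles:
10 → 19 → 37 → 36 → 34 → 30 → 22 → 6 → ... → 10 (length 36)
It first returns after 36 out-shuffles.

36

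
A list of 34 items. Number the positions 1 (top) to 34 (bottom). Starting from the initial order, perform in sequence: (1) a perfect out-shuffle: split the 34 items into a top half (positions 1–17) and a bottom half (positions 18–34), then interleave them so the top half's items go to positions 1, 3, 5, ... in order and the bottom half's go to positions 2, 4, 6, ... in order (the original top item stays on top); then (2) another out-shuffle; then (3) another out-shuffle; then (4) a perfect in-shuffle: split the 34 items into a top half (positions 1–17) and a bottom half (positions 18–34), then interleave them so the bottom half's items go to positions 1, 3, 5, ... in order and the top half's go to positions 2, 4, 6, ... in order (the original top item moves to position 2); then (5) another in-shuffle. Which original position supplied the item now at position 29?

Undo the operations in reverse order, starting from position 29:
  undo op 5 (in-shuffle, from bottom half): 29 ← 32
  undo op 4 (in-shuffle, from top half): 32 ← 16
  undo op 3 (out-shuffle, from bottom half): 16 ← 25
  undo op 2 (out-shuffle, from top half): 25 ← 13
  undo op 1 (out-shuffle, from top half): 13 ← 7
So the item at position 29 came from original position 7.

7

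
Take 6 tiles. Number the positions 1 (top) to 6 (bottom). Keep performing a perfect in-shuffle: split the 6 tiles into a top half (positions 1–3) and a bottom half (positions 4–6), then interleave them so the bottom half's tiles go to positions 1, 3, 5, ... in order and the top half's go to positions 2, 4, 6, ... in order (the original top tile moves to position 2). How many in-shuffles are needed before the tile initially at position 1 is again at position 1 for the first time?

Follow position 1 under repeated in-shuffles:
1 → 2 → 4 → 1
It first returns after 3 in-shuffles.

3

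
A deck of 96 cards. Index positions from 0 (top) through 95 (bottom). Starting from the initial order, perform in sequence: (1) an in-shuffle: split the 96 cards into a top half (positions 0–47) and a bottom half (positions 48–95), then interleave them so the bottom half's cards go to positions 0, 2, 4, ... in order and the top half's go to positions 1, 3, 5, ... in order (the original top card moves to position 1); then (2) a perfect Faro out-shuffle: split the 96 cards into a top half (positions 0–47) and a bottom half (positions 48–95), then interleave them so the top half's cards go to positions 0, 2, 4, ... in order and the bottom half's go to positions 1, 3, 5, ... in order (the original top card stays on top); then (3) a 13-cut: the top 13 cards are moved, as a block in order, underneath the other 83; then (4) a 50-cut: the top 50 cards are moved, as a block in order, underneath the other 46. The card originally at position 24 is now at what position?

36

Track the card from position 24 forward through each operation:
  after op 1 (in-shuffle): 24 → 49
  after op 2 (out-shuffle): 49 → 3
  after op 3 (cut 13): 3 → 86
  after op 4 (cut 50): 86 → 36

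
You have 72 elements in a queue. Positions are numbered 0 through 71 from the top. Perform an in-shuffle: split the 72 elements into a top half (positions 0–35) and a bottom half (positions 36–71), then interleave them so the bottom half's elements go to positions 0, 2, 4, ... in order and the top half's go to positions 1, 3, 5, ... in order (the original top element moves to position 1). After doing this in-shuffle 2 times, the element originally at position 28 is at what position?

Track the element's position through each in-shuffle:
28 → 57 → 42

42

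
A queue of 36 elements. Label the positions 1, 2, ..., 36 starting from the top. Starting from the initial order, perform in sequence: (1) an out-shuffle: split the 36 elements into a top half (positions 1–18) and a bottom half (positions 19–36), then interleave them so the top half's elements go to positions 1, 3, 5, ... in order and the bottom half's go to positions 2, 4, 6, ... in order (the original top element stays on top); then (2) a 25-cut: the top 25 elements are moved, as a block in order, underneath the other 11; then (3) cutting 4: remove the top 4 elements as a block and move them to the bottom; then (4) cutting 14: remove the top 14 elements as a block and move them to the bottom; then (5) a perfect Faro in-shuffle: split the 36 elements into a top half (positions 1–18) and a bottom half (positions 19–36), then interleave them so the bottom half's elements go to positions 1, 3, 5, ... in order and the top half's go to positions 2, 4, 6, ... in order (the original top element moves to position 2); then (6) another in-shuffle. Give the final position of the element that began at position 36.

Track the element from position 36 forward through each operation:
  after op 1 (out-shuffle): 36 → 36
  after op 2 (cut 25): 36 → 11
  after op 3 (cut 4): 11 → 7
  after op 4 (cut 14): 7 → 29
  after op 5 (in-shuffle): 29 → 21
  after op 6 (in-shuffle): 21 → 5

5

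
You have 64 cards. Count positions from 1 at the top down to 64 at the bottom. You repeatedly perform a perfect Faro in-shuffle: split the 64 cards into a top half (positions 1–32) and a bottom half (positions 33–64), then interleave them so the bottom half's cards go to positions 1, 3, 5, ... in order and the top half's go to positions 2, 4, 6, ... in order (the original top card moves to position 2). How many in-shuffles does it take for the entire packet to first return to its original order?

12

The in-shuffle permutes the 64 positions with cycle lengths [4, 12, 12, 12, 12, 12].
Every card is home exactly when every cycle has completed a whole number of laps, i.e. after lcm(4, 12) = 12 in-shuffles.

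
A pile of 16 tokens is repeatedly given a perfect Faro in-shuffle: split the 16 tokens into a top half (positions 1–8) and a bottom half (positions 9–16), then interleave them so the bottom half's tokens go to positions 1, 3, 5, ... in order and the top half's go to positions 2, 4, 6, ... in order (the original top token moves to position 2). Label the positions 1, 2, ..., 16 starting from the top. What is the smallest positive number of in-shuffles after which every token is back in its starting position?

The in-shuffle permutes the 16 positions with cycle lengths [8, 8].
Every token is home exactly when every cycle has completed a whole number of laps, i.e. after lcm(8) = 8 in-shuffles.

8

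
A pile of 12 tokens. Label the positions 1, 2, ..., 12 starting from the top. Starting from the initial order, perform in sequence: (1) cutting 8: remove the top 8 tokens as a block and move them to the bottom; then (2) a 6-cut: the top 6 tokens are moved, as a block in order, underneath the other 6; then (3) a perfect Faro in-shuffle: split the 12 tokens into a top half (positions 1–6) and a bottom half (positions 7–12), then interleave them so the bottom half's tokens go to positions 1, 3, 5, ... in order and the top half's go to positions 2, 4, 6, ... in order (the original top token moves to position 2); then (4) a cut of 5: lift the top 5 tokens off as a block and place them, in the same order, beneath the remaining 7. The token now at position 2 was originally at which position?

Undo the operations in reverse order, starting from position 2:
  undo op 4 (cut 5): 2 ← 7
  undo op 3 (in-shuffle, from bottom half): 7 ← 10
  undo op 2 (cut 6): 10 ← 4
  undo op 1 (cut 8): 4 ← 12
So the token at position 2 came from original position 12.

12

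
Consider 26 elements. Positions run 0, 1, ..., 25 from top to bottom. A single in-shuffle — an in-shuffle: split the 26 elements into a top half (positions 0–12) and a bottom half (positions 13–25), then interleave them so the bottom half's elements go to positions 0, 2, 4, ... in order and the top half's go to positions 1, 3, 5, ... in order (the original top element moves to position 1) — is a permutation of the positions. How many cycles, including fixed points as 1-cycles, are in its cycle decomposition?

3

Trace each unvisited position around until it returns:
(0 1 3 7 15 4 ... len 18) (2 5 11 23 20 14) (8 17)
3 cycles in total.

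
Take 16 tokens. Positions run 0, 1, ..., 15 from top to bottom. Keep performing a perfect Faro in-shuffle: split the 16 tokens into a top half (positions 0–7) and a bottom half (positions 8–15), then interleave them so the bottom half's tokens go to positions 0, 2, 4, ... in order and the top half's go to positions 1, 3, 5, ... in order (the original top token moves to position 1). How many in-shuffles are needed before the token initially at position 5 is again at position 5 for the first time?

Follow position 5 under repeated in-shuffles:
5 → 11 → 6 → 13 → 10 → 4 → 9 → 2 → 5
It first returns after 8 in-shuffles.

8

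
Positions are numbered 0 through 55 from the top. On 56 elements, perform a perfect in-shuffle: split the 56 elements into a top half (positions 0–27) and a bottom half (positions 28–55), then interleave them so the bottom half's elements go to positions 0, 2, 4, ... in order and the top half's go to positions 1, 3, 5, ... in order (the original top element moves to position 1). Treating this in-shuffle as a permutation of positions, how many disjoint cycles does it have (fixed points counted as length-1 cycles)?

Trace each unvisited position around until it returns:
(0 1 3 7 15 31 ... len 18) (2 5 11 23 47 38 ... len 18) (4 9 19 39 22 45 ... len 18) (18 37)
4 cycles in total.

4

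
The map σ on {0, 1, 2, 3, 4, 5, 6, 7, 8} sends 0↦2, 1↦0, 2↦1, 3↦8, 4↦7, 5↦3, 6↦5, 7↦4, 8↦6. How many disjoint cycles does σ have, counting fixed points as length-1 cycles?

3

Cycle decomposition: (0 2 1) (3 8 6 5) (4 7).
3 cycles.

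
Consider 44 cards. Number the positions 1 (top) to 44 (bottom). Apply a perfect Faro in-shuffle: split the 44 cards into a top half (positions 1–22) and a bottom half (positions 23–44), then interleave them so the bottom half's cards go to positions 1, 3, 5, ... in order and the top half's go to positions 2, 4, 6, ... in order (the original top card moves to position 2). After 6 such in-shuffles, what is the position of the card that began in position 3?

Track the card's position through each in-shuffle:
3 → 6 → 12 → 24 → 3 → 6 → 12

12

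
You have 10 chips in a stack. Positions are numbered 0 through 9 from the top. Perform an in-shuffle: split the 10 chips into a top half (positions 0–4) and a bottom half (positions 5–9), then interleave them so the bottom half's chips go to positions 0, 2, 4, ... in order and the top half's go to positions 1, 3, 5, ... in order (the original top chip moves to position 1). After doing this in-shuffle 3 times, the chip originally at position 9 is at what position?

Track the chip's position through each in-shuffle:
9 → 8 → 6 → 2

2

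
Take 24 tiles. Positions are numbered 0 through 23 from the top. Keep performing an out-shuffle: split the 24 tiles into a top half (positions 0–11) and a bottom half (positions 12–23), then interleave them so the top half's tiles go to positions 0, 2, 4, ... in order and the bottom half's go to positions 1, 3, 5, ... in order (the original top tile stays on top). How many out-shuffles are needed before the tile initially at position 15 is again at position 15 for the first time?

11

Follow position 15 under repeated out-shuffles:
15 → 7 → 14 → 5 → 10 → 20 → 17 → 11 → 22 → 21 → 19 → 15
It first returns after 11 out-shuffles.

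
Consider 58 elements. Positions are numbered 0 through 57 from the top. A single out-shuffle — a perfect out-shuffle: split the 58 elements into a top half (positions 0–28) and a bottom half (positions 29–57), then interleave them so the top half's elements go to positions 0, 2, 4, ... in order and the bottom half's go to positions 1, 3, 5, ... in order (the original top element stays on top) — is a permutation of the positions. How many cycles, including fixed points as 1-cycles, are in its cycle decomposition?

Trace each unvisited position around until it returns:
(0) (1 2 4 8 16 32 ... len 18) (3 6 12 24 48 39 ... len 18) (5 10 20 40 23 46 ... len 18) (19 38) (57)
6 cycles in total.

6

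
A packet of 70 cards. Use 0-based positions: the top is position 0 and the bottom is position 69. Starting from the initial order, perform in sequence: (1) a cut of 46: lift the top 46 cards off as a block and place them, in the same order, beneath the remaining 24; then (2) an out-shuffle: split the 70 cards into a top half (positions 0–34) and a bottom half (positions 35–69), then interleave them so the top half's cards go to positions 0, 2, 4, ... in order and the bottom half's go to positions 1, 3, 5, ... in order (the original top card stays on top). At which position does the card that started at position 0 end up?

48

Track the card from position 0 forward through each operation:
  after op 1 (cut 46): 0 → 24
  after op 2 (out-shuffle): 24 → 48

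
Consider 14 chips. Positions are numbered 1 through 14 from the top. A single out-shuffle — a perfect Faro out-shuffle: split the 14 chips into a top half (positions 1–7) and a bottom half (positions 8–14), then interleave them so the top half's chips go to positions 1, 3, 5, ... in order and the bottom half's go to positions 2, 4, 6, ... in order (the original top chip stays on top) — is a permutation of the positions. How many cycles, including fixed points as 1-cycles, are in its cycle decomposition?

3

Trace each unvisited position around until it returns:
(1) (2 3 5 9 4 7 ... len 12) (14)
3 cycles in total.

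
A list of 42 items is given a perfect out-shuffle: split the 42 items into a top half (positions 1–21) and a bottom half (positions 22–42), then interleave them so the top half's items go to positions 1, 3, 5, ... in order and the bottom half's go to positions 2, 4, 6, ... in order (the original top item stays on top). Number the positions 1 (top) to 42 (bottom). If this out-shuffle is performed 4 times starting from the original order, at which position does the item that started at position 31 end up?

Track the item's position through each out-shuffle:
31 → 20 → 39 → 36 → 30

30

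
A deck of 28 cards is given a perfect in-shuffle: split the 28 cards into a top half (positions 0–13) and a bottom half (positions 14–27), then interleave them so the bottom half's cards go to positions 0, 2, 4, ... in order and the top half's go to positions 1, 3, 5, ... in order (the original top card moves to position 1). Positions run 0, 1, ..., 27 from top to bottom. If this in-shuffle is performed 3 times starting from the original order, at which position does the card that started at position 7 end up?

Track the card's position through each in-shuffle:
7 → 15 → 2 → 5

5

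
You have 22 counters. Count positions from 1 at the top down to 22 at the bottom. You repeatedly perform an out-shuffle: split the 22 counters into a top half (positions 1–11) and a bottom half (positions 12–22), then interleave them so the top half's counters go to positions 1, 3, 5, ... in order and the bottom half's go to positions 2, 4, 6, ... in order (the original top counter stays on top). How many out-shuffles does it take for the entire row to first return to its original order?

The out-shuffle permutes the 22 positions with cycle lengths [1, 1, 2, 3, 3, 6, 6].
Every counter is home exactly when every cycle has completed a whole number of laps, i.e. after lcm(1, 2, 3, 6) = 6 out-shuffles.

6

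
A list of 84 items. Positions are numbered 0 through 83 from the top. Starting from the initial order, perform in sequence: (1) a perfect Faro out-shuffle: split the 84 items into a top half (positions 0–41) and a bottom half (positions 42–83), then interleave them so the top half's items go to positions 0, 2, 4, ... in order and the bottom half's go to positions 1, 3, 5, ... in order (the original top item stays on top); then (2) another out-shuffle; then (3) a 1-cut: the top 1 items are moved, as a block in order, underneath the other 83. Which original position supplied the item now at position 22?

Undo the operations in reverse order, starting from position 22:
  undo op 3 (cut 1): 22 ← 23
  undo op 2 (out-shuffle, from bottom half): 23 ← 53
  undo op 1 (out-shuffle, from bottom half): 53 ← 68
So the item at position 22 came from original position 68.

68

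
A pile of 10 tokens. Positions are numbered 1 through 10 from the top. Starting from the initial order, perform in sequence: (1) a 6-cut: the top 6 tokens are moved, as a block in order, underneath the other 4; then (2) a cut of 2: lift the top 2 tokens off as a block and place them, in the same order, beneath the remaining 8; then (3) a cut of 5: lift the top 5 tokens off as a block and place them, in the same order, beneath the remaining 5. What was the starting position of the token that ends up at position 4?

Undo the operations in reverse order, starting from position 4:
  undo op 3 (cut 5): 4 ← 9
  undo op 2 (cut 2): 9 ← 1
  undo op 1 (cut 6): 1 ← 7
So the token at position 4 came from original position 7.

7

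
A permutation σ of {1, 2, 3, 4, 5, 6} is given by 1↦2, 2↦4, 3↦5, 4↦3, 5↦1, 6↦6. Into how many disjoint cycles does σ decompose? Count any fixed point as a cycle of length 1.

Cycle decomposition: (1 2 4 3 5) (6).
2 cycles.

2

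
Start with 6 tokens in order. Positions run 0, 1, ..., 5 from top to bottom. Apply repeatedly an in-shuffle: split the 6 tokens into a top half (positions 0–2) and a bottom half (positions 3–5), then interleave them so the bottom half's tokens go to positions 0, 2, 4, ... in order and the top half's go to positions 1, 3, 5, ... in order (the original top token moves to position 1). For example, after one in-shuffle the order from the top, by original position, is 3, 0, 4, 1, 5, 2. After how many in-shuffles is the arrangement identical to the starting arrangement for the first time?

3

The in-shuffle permutes the 6 positions with cycle lengths [3, 3].
Every token is home exactly when every cycle has completed a whole number of laps, i.e. after lcm(3) = 3 in-shuffles.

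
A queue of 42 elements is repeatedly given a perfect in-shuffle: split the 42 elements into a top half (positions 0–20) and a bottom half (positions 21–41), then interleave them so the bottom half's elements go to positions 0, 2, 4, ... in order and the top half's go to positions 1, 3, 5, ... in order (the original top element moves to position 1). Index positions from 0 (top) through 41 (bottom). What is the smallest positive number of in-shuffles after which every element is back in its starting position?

14

The in-shuffle permutes the 42 positions with cycle lengths [14, 14, 14].
Every element is home exactly when every cycle has completed a whole number of laps, i.e. after lcm(14) = 14 in-shuffles.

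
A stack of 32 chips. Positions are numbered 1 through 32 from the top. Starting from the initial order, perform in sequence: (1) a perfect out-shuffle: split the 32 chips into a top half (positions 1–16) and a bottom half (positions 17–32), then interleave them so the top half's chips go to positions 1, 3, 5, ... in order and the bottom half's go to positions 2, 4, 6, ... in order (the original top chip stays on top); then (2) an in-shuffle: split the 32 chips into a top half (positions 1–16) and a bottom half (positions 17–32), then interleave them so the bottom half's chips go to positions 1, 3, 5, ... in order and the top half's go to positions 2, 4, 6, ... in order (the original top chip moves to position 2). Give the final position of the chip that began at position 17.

Track the chip from position 17 forward through each operation:
  after op 1 (out-shuffle): 17 → 2
  after op 2 (in-shuffle): 2 → 4

4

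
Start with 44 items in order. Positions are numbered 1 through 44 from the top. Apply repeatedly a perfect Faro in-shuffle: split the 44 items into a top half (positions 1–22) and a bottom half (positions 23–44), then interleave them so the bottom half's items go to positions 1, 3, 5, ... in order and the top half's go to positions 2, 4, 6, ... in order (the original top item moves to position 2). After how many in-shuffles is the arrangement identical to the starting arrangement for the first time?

The in-shuffle permutes the 44 positions with cycle lengths [2, 4, 4, 4, 6, 12, 12].
Every item is home exactly when every cycle has completed a whole number of laps, i.e. after lcm(2, 4, 6, 12) = 12 in-shuffles.

12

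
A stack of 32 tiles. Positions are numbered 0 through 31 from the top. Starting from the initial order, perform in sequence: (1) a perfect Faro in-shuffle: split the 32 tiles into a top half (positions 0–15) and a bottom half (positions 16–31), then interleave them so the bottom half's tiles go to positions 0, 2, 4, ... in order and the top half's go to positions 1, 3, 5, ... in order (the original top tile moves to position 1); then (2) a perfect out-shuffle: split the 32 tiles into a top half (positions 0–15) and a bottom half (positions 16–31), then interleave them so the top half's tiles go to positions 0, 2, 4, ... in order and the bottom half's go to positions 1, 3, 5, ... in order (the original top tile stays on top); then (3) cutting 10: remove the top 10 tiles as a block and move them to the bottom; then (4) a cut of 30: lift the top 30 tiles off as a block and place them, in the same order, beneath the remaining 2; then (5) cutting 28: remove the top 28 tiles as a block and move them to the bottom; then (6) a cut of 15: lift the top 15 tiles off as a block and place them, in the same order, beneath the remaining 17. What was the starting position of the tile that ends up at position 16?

8

Undo the operations in reverse order, starting from position 16:
  undo op 6 (cut 15): 16 ← 31
  undo op 5 (cut 28): 31 ← 27
  undo op 4 (cut 30): 27 ← 25
  undo op 3 (cut 10): 25 ← 3
  undo op 2 (out-shuffle, from bottom half): 3 ← 17
  undo op 1 (in-shuffle, from top half): 17 ← 8
So the tile at position 16 came from original position 8.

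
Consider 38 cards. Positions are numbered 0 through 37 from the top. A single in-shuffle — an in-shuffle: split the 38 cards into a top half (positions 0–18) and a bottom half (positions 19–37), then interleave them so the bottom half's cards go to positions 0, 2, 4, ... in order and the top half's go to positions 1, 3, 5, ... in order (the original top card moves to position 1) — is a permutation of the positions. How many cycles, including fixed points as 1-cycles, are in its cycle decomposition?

Trace each unvisited position around until it returns:
(0 1 3 7 15 31 ... len 12) (2 5 11 23 8 17 ... len 12) (6 13 27 16 33 28 ... len 12) (12 25)
4 cycles in total.

4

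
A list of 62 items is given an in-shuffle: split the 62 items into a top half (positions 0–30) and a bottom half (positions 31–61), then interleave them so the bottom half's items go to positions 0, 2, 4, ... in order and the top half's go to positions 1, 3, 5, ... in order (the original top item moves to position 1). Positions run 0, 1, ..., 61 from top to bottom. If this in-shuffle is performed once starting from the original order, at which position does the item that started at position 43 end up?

24

Track the item's position through each in-shuffle:
43 → 24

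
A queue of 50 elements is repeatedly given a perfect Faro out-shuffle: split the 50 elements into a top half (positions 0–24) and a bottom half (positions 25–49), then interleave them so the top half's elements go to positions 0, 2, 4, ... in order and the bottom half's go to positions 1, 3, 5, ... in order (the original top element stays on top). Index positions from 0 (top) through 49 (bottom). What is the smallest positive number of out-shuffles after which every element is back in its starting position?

The out-shuffle permutes the 50 positions with cycle lengths [1, 1, 3, 3, 21, 21].
Every element is home exactly when every cycle has completed a whole number of laps, i.e. after lcm(1, 3, 21) = 21 out-shuffles.

21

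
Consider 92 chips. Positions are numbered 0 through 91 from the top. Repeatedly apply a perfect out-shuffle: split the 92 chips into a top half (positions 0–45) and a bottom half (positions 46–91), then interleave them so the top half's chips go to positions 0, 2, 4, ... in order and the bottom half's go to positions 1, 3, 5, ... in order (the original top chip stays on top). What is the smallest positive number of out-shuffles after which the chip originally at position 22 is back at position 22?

Follow position 22 under repeated out-shuffles:
22 → 44 → 88 → 85 → 79 → 67 → 43 → 86 → 81 → 71 → 51 → 11 → 22
It first returns after 12 out-shuffles.

12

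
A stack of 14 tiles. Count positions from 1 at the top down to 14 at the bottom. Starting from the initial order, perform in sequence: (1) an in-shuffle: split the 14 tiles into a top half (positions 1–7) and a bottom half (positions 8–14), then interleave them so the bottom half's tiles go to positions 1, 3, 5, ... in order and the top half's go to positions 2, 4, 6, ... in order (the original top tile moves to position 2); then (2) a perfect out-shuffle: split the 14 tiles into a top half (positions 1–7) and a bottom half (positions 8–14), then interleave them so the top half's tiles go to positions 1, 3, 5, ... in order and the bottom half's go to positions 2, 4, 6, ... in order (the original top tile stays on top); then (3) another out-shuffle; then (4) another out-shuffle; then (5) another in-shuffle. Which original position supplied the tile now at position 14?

10

Undo the operations in reverse order, starting from position 14:
  undo op 5 (in-shuffle, from top half): 14 ← 7
  undo op 4 (out-shuffle, from top half): 7 ← 4
  undo op 3 (out-shuffle, from bottom half): 4 ← 9
  undo op 2 (out-shuffle, from top half): 9 ← 5
  undo op 1 (in-shuffle, from bottom half): 5 ← 10
So the tile at position 14 came from original position 10.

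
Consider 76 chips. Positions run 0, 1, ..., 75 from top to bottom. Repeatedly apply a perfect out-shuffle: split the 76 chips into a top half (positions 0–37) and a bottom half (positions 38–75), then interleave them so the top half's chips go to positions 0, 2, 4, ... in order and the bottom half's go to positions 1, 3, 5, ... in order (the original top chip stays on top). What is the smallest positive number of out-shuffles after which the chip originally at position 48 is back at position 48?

Follow position 48 under repeated out-shuffles:
48 → 21 → 42 → 9 → 18 → 36 → 72 → 69 → 63 → 51 → 27 → 54 → 33 → 66 → 57 → 39 → 3 → 6 → 12 → 24 → 48
It first returns after 20 out-shuffles.

20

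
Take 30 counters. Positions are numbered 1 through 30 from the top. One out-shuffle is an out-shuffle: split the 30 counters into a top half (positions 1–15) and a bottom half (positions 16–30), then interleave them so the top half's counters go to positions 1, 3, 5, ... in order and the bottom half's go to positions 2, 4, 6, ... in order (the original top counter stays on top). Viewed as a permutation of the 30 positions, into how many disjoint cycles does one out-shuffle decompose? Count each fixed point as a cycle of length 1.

Trace each unvisited position around until it returns:
(1) (2 3 5 9 17 4 ... len 28) (30)
3 cycles in total.

3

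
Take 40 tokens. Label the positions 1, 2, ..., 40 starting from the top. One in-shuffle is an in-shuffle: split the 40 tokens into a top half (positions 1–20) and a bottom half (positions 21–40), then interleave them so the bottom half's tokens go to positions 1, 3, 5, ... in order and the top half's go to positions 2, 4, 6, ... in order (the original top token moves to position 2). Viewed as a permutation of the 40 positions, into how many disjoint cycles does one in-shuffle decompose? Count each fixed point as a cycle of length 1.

Trace each unvisited position around until it returns:
(1 2 4 8 16 32 ... len 20) (3 6 12 24 7 14 ... len 20)
2 cycles in total.

2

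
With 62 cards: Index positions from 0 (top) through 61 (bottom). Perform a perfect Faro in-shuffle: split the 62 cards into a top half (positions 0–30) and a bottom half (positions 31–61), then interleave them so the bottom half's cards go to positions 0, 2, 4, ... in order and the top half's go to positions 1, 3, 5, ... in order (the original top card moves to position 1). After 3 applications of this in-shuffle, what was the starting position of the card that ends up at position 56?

Work backwards from position 56, undoing one in-shuffle at a time:
56 ← 59 ← 29 ← 14
So the card now at position 56 started at position 14.

14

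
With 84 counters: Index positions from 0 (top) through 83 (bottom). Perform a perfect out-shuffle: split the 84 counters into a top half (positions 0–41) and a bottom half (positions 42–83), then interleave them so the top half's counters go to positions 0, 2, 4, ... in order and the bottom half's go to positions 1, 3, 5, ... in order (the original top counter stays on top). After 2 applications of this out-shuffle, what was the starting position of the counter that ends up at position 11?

65

Work backwards from position 11, undoing one out-shuffle at a time:
11 ← 47 ← 65
So the counter now at position 11 started at position 65.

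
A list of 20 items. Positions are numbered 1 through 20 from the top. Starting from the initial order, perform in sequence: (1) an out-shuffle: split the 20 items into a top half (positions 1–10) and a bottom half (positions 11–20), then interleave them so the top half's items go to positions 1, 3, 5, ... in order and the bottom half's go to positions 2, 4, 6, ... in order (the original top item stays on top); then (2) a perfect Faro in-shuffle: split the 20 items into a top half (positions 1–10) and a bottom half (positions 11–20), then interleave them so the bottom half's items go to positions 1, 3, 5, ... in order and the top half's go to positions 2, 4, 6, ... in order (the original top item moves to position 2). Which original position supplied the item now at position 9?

8

Undo the operations in reverse order, starting from position 9:
  undo op 2 (in-shuffle, from bottom half): 9 ← 15
  undo op 1 (out-shuffle, from top half): 15 ← 8
So the item at position 9 came from original position 8.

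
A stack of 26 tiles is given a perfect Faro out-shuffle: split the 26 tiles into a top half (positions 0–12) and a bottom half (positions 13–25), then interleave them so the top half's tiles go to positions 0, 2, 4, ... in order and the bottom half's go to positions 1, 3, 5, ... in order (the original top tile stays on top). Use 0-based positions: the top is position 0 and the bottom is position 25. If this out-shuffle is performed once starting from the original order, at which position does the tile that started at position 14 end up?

Track the tile's position through each out-shuffle:
14 → 3

3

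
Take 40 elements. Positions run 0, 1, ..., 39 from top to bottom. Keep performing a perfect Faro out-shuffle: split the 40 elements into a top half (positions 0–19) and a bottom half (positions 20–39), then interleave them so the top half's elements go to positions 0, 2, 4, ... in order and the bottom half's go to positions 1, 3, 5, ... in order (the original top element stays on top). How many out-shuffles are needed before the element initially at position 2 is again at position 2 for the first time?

12

Follow position 2 under repeated out-shuffles:
2 → 4 → 8 → 16 → 32 → 25 → 11 → 22 → 5 → 10 → 20 → 1 → 2
It first returns after 12 out-shuffles.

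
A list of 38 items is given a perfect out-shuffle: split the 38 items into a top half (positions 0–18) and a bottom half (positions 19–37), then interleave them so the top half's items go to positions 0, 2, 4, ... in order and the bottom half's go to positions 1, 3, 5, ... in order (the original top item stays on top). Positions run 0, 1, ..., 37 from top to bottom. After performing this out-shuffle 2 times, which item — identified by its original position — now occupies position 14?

22

Work backwards from position 14, undoing one out-shuffle at a time:
14 ← 7 ← 22
So the item now at position 14 started at position 22.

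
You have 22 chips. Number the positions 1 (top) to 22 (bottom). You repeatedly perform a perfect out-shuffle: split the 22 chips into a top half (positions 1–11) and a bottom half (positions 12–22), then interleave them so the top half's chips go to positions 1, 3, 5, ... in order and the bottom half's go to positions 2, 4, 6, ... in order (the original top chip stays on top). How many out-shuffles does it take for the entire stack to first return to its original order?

The out-shuffle permutes the 22 positions with cycle lengths [1, 1, 2, 3, 3, 6, 6].
Every chip is home exactly when every cycle has completed a whole number of laps, i.e. after lcm(1, 2, 3, 6) = 6 out-shuffles.

6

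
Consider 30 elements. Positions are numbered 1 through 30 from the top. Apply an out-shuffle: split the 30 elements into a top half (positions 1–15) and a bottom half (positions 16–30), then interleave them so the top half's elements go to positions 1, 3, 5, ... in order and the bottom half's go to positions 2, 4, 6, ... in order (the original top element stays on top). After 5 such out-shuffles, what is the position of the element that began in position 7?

19

Track the element's position through each out-shuffle:
7 → 13 → 25 → 20 → 10 → 19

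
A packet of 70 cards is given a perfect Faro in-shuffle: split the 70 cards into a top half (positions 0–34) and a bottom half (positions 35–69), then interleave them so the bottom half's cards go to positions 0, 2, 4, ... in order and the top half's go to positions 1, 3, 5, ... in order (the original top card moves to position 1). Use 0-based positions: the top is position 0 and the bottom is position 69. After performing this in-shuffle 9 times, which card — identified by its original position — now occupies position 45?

Work backwards from position 45, undoing one in-shuffle at a time:
45 ← 22 ← 46 ← 58 ← 64 ← 67 ← 33 ← 16 ← 43 ← 21
So the card now at position 45 started at position 21.

21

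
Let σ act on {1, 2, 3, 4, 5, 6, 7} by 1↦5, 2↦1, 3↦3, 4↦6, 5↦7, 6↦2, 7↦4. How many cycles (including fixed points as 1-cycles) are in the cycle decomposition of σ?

2

Cycle decomposition: (1 5 7 4 6 2) (3).
2 cycles.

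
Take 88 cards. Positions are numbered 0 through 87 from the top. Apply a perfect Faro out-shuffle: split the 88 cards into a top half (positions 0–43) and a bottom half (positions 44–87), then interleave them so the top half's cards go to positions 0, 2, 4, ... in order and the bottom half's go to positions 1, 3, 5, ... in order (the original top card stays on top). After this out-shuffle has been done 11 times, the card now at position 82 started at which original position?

11

Work backwards from position 82, undoing one out-shuffle at a time:
82 ← 41 ← 64 ← 32 ← 16 ← 8 ← 4 ← 2 ← 1 ← 44 ← 22 ← 11
So the card now at position 82 started at position 11.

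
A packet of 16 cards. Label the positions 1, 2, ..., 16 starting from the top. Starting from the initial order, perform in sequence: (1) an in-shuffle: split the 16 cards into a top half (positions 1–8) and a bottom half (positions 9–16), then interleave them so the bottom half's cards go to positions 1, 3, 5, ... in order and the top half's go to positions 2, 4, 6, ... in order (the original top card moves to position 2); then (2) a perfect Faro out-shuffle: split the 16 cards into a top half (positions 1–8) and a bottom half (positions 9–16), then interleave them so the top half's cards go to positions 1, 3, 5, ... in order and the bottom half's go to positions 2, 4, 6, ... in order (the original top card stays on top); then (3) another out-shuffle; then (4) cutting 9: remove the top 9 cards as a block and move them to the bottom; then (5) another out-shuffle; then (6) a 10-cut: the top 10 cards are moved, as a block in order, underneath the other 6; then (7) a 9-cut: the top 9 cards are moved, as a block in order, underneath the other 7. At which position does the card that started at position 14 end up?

Track the card from position 14 forward through each operation:
  after op 1 (in-shuffle): 14 → 11
  after op 2 (out-shuffle): 11 → 6
  after op 3 (out-shuffle): 6 → 11
  after op 4 (cut 9): 11 → 2
  after op 5 (out-shuffle): 2 → 3
  after op 6 (cut 10): 3 → 9
  after op 7 (cut 9): 9 → 16

16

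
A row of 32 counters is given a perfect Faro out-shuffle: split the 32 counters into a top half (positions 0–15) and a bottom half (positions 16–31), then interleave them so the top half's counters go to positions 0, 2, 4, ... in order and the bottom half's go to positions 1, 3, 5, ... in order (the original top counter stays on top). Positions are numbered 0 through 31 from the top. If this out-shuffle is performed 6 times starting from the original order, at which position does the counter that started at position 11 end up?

22

Track the counter's position through each out-shuffle:
11 → 22 → 13 → 26 → 21 → 11 → 22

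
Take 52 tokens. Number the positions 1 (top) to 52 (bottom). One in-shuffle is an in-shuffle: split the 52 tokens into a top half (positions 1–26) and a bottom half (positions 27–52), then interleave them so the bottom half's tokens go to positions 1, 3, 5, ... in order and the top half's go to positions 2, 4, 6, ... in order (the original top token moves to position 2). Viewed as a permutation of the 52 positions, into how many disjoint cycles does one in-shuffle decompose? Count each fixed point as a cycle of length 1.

Trace each unvisited position around until it returns:
(1 2 4 8 16 32 ... len 52)
1 cycle in total.

1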